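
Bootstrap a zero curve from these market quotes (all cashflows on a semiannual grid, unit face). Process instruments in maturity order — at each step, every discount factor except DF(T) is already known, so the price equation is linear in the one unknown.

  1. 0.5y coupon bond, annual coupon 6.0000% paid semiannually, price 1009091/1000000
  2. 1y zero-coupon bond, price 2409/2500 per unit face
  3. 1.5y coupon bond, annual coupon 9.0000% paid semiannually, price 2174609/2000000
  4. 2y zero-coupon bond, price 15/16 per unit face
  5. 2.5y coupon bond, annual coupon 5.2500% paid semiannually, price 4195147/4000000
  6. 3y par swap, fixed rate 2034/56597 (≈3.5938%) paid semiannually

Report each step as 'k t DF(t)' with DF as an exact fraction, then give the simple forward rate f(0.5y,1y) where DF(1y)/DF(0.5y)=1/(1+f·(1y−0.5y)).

step 1 [0.5y] bond c/2=3/100: DF=(1009091/1000000 − 3/100·(0))/(1+3/100) = 9797/10000 ≈ 0.979700
step 2 [1y] zero: DF = P = 2409/2500 ≈ 0.963600
step 3 [1.5y] bond c/2=9/200: DF=(2174609/2000000 − 9/200·(0.979700+0.963600))/(1+9/200) = 598/625 ≈ 0.956800
step 4 [2y] zero: DF = P = 15/16 ≈ 0.937500
step 5 [2.5y] bond c/2=21/800: DF=(4195147/4000000 − 21/800·(0.979700+0.963600+0.956800+0.937500))/(1+21/800) = 4619/5000 ≈ 0.923800
step 6 [3y] swap r/2=1017/56597: DF=(1 − 1017/56597·(0.979700+0.963600+0.956800+0.937500+0.923800))/(1+1017/56597) = 8983/10000 ≈ 0.898300

1 1/2 9797/10000
2 1 2409/2500
3 3/2 598/625
4 2 15/16
5 5/2 4619/5000
6 3 8983/10000
f(0.5y,1y) = ((9797/10000)/(2409/2500) − 1)/(1/2) = 161/4818 ≈ 3.3416%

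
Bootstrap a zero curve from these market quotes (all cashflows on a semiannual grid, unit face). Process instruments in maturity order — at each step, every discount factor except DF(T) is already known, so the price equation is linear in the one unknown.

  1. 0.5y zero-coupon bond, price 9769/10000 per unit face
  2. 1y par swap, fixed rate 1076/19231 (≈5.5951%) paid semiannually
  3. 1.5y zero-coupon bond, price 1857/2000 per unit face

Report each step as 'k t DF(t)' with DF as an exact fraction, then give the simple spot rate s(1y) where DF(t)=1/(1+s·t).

1 1/2 9769/10000
2 1 4731/5000
3 3/2 1857/2000
s(1y) = (1/(4731/5000) − 1)/(1) = 269/4731 ≈ 5.6859%

step 1 [0.5y] zero: DF = P = 9769/10000 ≈ 0.976900
step 2 [1y] swap r/2=538/19231: DF=(1 − 538/19231·(0.976900))/(1+538/19231) = 4731/5000 ≈ 0.946200
step 3 [1.5y] zero: DF = P = 1857/2000 ≈ 0.928500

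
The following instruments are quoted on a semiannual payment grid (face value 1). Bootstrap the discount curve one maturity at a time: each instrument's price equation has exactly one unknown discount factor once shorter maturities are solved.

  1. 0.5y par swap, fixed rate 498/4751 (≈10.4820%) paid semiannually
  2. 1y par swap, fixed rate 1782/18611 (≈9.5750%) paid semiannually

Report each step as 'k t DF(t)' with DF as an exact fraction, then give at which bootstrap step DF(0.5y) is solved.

1 1/2 4751/5000
2 1 9109/10000
DF(0.5y) is solved at step 1

step 1 [0.5y] swap r/2=249/4751: DF=(1 − 249/4751·(0))/(1+249/4751) = 4751/5000 ≈ 0.950200
step 2 [1y] swap r/2=891/18611: DF=(1 − 891/18611·(0.950200))/(1+891/18611) = 9109/10000 ≈ 0.910900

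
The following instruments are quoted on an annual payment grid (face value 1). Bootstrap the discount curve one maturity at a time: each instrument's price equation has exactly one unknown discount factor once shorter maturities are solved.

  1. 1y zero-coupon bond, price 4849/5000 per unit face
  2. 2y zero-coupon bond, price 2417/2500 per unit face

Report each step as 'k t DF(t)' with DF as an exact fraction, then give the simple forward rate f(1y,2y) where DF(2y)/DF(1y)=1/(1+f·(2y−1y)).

1 1 4849/5000
2 2 2417/2500
f(1y,2y) = ((4849/5000)/(2417/2500) − 1)/(1) = 15/4834 ≈ 0.3103%

step 1 [1y] zero: DF = P = 4849/5000 ≈ 0.969800
step 2 [2y] zero: DF = P = 2417/2500 ≈ 0.966800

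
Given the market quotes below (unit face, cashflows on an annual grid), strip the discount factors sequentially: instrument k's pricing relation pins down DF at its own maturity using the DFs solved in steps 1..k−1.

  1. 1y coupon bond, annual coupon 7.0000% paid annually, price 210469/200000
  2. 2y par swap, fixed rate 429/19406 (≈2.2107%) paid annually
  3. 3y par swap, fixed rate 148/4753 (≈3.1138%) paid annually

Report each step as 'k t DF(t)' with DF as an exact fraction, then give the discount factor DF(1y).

1 1 1967/2000
2 2 9571/10000
3 3 1139/1250
DF(1y) = 1967/2000 ≈ 0.983500

step 1 [1y] bond c/1=7/100: DF=(210469/200000 − 7/100·(0))/(1+7/100) = 1967/2000 ≈ 0.983500
step 2 [2y] swap r/1=429/19406: DF=(1 − 429/19406·(0.983500))/(1+429/19406) = 9571/10000 ≈ 0.957100
step 3 [3y] swap r/1=148/4753: DF=(1 − 148/4753·(0.983500+0.957100))/(1+148/4753) = 1139/1250 ≈ 0.911200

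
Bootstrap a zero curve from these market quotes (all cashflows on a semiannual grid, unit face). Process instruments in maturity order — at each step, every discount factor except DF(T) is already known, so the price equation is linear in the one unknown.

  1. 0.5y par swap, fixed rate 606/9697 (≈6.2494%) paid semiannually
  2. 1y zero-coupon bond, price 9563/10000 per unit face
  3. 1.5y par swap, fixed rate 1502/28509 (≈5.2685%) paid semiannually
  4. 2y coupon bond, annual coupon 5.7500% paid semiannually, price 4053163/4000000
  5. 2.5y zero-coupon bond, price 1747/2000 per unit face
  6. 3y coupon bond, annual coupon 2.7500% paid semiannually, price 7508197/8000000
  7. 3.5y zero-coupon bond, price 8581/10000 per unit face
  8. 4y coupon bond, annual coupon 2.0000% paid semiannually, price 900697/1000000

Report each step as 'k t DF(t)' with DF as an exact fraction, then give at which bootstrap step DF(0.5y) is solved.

step 1 [0.5y] swap r/2=303/9697: DF=(1 − 303/9697·(0))/(1+303/9697) = 9697/10000 ≈ 0.969700
step 2 [1y] zero: DF = P = 9563/10000 ≈ 0.956300
step 3 [1.5y] swap r/2=751/28509: DF=(1 − 751/28509·(0.969700+0.956300))/(1+751/28509) = 9249/10000 ≈ 0.924900
step 4 [2y] bond c/2=23/800: DF=(4053163/4000000 − 23/800·(0.969700+0.956300+0.924900))/(1+23/800) = 9053/10000 ≈ 0.905300
step 5 [2.5y] zero: DF = P = 1747/2000 ≈ 0.873500
step 6 [3y] bond c/2=11/800: DF=(7508197/8000000 − 11/800·(0.969700+0.956300+0.924900+0.905300+0.873500))/(1+11/800) = 863/1000 ≈ 0.863000
step 7 [3.5y] zero: DF = P = 8581/10000 ≈ 0.858100
step 8 [4y] bond c/2=1/100: DF=(900697/1000000 − 1/100·(0.969700+0.956300+0.924900+0.905300+0.873500+0.863000+0.858100))/(1+1/100) = 8289/10000 ≈ 0.828900

1 1/2 9697/10000
2 1 9563/10000
3 3/2 9249/10000
4 2 9053/10000
5 5/2 1747/2000
6 3 863/1000
7 7/2 8581/10000
8 4 8289/10000
DF(0.5y) is solved at step 1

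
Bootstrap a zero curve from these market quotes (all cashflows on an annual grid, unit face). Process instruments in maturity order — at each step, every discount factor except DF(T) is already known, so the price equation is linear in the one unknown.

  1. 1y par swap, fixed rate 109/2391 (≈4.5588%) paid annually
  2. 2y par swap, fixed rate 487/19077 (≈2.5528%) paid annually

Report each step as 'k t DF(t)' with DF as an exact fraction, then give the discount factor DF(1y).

1 1 2391/2500
2 2 9513/10000
DF(1y) = 2391/2500 ≈ 0.956400

step 1 [1y] swap r/1=109/2391: DF=(1 − 109/2391·(0))/(1+109/2391) = 2391/2500 ≈ 0.956400
step 2 [2y] swap r/1=487/19077: DF=(1 − 487/19077·(0.956400))/(1+487/19077) = 9513/10000 ≈ 0.951300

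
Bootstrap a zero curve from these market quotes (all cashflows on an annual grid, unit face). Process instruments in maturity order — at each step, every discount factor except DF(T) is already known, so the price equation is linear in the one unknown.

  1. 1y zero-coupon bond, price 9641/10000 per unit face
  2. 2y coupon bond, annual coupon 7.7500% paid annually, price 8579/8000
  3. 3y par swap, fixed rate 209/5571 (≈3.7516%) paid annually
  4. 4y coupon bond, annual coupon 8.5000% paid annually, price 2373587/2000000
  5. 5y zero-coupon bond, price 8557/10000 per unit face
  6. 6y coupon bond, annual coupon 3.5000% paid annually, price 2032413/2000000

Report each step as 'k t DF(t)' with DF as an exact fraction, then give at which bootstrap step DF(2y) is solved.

1 1 9641/10000
2 2 9259/10000
3 3 1791/2000
4 4 2189/2500
5 5 8557/10000
6 6 8291/10000
DF(2y) is solved at step 2

step 1 [1y] zero: DF = P = 9641/10000 ≈ 0.964100
step 2 [2y] bond c/1=31/400: DF=(8579/8000 − 31/400·(0.964100))/(1+31/400) = 9259/10000 ≈ 0.925900
step 3 [3y] swap r/1=209/5571: DF=(1 − 209/5571·(0.964100+0.925900))/(1+209/5571) = 1791/2000 ≈ 0.895500
step 4 [4y] bond c/1=17/200: DF=(2373587/2000000 − 17/200·(0.964100+0.925900+0.895500))/(1+17/200) = 2189/2500 ≈ 0.875600
step 5 [5y] zero: DF = P = 8557/10000 ≈ 0.855700
step 6 [6y] bond c/1=7/200: DF=(2032413/2000000 − 7/200·(0.964100+0.925900+0.895500+0.875600+0.855700))/(1+7/200) = 8291/10000 ≈ 0.829100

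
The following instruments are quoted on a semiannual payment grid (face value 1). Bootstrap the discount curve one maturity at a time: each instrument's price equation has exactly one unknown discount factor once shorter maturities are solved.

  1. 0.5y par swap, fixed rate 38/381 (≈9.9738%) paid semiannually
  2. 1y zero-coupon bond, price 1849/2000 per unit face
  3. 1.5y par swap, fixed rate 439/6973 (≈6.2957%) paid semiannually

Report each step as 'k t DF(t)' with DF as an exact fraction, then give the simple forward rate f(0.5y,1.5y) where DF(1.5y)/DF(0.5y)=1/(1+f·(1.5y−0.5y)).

step 1 [0.5y] swap r/2=19/381: DF=(1 − 19/381·(0))/(1+19/381) = 381/400 ≈ 0.952500
step 2 [1y] zero: DF = P = 1849/2000 ≈ 0.924500
step 3 [1.5y] swap r/2=439/13946: DF=(1 − 439/13946·(0.952500+0.924500))/(1+439/13946) = 4561/5000 ≈ 0.912200

1 1/2 381/400
2 1 1849/2000
3 3/2 4561/5000
f(0.5y,1.5y) = ((381/400)/(4561/5000) − 1)/(1) = 403/9122 ≈ 4.4179%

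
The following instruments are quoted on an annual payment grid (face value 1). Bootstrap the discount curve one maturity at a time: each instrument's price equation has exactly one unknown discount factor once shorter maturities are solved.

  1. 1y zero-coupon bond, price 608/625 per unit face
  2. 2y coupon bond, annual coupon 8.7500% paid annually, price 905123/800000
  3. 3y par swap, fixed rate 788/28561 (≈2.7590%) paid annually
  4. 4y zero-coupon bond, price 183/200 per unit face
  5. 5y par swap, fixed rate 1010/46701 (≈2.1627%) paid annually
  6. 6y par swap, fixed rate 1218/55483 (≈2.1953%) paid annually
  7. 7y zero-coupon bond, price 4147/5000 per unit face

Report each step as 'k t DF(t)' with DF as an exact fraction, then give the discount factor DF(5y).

step 1 [1y] zero: DF = P = 608/625 ≈ 0.972800
step 2 [2y] bond c/1=7/80: DF=(905123/800000 − 7/80·(0.972800))/(1+7/80) = 9621/10000 ≈ 0.962100
step 3 [3y] swap r/1=788/28561: DF=(1 − 788/28561·(0.972800+0.962100))/(1+788/28561) = 2303/2500 ≈ 0.921200
step 4 [4y] zero: DF = P = 183/200 ≈ 0.915000
step 5 [5y] swap r/1=1010/46701: DF=(1 − 1010/46701·(0.972800+0.962100+0.921200+0.915000))/(1+1010/46701) = 899/1000 ≈ 0.899000
step 6 [6y] swap r/1=1218/55483: DF=(1 − 1218/55483·(0.972800+0.962100+0.921200+0.915000+0.899000))/(1+1218/55483) = 4391/5000 ≈ 0.878200
step 7 [7y] zero: DF = P = 4147/5000 ≈ 0.829400

1 1 608/625
2 2 9621/10000
3 3 2303/2500
4 4 183/200
5 5 899/1000
6 6 4391/5000
7 7 4147/5000
DF(5y) = 899/1000 ≈ 0.899000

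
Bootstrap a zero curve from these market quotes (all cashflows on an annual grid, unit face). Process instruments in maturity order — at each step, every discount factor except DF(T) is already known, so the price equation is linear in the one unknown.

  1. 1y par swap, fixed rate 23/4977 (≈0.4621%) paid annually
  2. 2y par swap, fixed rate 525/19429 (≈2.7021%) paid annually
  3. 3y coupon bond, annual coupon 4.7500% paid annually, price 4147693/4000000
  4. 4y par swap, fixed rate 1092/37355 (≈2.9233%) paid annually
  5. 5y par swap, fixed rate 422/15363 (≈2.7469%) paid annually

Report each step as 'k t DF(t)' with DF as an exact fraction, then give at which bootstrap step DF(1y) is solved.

step 1 [1y] swap r/1=23/4977: DF=(1 − 23/4977·(0))/(1+23/4977) = 4977/5000 ≈ 0.995400
step 2 [2y] swap r/1=525/19429: DF=(1 − 525/19429·(0.995400))/(1+525/19429) = 379/400 ≈ 0.947500
step 3 [3y] bond c/1=19/400: DF=(4147693/4000000 − 19/400·(0.995400+0.947500))/(1+19/400) = 4509/5000 ≈ 0.901800
step 4 [4y] swap r/1=1092/37355: DF=(1 − 1092/37355·(0.995400+0.947500+0.901800))/(1+1092/37355) = 2227/2500 ≈ 0.890800
step 5 [5y] swap r/1=422/15363: DF=(1 − 422/15363·(0.995400+0.947500+0.901800+0.890800))/(1+422/15363) = 4367/5000 ≈ 0.873400

1 1 4977/5000
2 2 379/400
3 3 4509/5000
4 4 2227/2500
5 5 4367/5000
DF(1y) is solved at step 1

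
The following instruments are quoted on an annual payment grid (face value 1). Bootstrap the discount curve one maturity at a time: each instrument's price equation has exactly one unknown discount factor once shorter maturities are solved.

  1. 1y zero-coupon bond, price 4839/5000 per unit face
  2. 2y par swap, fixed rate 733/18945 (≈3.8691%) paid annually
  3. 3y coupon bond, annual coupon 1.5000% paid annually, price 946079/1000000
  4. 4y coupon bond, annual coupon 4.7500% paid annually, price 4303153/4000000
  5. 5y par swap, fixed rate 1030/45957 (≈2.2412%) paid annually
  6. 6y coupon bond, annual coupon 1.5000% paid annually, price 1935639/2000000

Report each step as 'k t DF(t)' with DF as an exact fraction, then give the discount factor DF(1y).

step 1 [1y] zero: DF = P = 4839/5000 ≈ 0.967800
step 2 [2y] swap r/1=733/18945: DF=(1 − 733/18945·(0.967800))/(1+733/18945) = 9267/10000 ≈ 0.926700
step 3 [3y] bond c/1=3/200: DF=(946079/1000000 − 3/200·(0.967800+0.926700))/(1+3/200) = 9041/10000 ≈ 0.904100
step 4 [4y] bond c/1=19/400: DF=(4303153/4000000 − 19/400·(0.967800+0.926700+0.904100))/(1+19/400) = 9001/10000 ≈ 0.900100
step 5 [5y] swap r/1=1030/45957: DF=(1 − 1030/45957·(0.967800+0.926700+0.904100+0.900100))/(1+1030/45957) = 897/1000 ≈ 0.897000
step 6 [6y] bond c/1=3/200: DF=(1935639/2000000 − 3/200·(0.967800+0.926700+0.904100+0.900100+0.897000))/(1+3/200) = 1107/1250 ≈ 0.885600

1 1 4839/5000
2 2 9267/10000
3 3 9041/10000
4 4 9001/10000
5 5 897/1000
6 6 1107/1250
DF(1y) = 4839/5000 ≈ 0.967800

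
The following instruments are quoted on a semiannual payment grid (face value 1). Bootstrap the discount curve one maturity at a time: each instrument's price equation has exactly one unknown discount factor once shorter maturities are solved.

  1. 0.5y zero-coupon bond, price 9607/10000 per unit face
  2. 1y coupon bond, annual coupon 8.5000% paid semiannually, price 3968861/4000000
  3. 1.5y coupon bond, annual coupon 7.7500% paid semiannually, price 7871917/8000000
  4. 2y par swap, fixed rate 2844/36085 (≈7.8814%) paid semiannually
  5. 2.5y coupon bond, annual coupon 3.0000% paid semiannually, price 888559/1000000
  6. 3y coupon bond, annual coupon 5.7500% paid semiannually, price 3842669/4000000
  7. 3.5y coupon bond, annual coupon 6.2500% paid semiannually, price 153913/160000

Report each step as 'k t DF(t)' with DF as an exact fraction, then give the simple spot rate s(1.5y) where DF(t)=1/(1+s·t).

step 1 [0.5y] zero: DF = P = 9607/10000 ≈ 0.960700
step 2 [1y] bond c/2=17/400: DF=(3968861/4000000 − 17/400·(0.960700))/(1+17/400) = 4563/5000 ≈ 0.912600
step 3 [1.5y] bond c/2=31/800: DF=(7871917/8000000 − 31/800·(0.960700+0.912600))/(1+31/800) = 4387/5000 ≈ 0.877400
step 4 [2y] swap r/2=1422/36085: DF=(1 − 1422/36085·(0.960700+0.912600+0.877400))/(1+1422/36085) = 4289/5000 ≈ 0.857800
step 5 [2.5y] bond c/2=3/200: DF=(888559/1000000 − 3/200·(0.960700+0.912600+0.877400+0.857800))/(1+3/200) = 8221/10000 ≈ 0.822100
step 6 [3y] bond c/2=23/800: DF=(3842669/4000000 − 23/800·(0.960700+0.912600+0.877400+0.857800+0.822100))/(1+23/800) = 81/100 ≈ 0.810000
step 7 [3.5y] bond c/2=1/32: DF=(153913/160000 − 1/32·(0.960700+0.912600+0.877400+0.857800+0.822100+0.810000))/(1+1/32) = 387/500 ≈ 0.774000

1 1/2 9607/10000
2 1 4563/5000
3 3/2 4387/5000
4 2 4289/5000
5 5/2 8221/10000
6 3 81/100
7 7/2 387/500
s(1.5y) = (1/(4387/5000) − 1)/(3/2) = 1226/13161 ≈ 9.3154%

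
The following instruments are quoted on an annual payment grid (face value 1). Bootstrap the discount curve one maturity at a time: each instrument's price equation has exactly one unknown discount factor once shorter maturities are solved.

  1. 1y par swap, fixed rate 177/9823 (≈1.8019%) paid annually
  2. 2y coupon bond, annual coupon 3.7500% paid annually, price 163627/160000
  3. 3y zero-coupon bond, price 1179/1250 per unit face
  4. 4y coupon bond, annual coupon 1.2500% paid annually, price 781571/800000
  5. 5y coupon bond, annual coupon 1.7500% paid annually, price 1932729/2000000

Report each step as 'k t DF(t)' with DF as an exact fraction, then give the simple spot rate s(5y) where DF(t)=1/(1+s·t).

1 1 9823/10000
2 2 4751/5000
3 3 1179/1250
4 4 4647/5000
5 5 8843/10000
s(5y) = (1/(8843/10000) − 1)/(5) = 1157/44215 ≈ 2.6168%

step 1 [1y] swap r/1=177/9823: DF=(1 − 177/9823·(0))/(1+177/9823) = 9823/10000 ≈ 0.982300
step 2 [2y] bond c/1=3/80: DF=(163627/160000 − 3/80·(0.982300))/(1+3/80) = 4751/5000 ≈ 0.950200
step 3 [3y] zero: DF = P = 1179/1250 ≈ 0.943200
step 4 [4y] bond c/1=1/80: DF=(781571/800000 − 1/80·(0.982300+0.950200+0.943200))/(1+1/80) = 4647/5000 ≈ 0.929400
step 5 [5y] bond c/1=7/400: DF=(1932729/2000000 − 7/400·(0.982300+0.950200+0.943200+0.929400))/(1+7/400) = 8843/10000 ≈ 0.884300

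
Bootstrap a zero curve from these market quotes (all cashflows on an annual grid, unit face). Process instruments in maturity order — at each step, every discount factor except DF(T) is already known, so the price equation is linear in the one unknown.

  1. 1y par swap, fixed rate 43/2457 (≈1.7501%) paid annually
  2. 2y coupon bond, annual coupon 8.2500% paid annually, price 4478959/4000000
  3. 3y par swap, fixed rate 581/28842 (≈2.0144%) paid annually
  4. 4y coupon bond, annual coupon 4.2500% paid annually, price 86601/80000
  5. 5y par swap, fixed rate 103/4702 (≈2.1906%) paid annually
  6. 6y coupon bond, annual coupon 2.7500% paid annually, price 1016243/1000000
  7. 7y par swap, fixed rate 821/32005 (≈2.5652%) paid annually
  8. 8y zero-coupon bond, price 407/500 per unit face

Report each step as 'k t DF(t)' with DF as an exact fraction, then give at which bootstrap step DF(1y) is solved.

1 1 2457/2500
2 2 1919/2000
3 3 9419/10000
4 4 1151/1250
5 5 897/1000
6 6 1079/1250
7 7 4179/5000
8 8 407/500
DF(1y) is solved at step 1

step 1 [1y] swap r/1=43/2457: DF=(1 − 43/2457·(0))/(1+43/2457) = 2457/2500 ≈ 0.982800
step 2 [2y] bond c/1=33/400: DF=(4478959/4000000 − 33/400·(0.982800))/(1+33/400) = 1919/2000 ≈ 0.959500
step 3 [3y] swap r/1=581/28842: DF=(1 − 581/28842·(0.982800+0.959500))/(1+581/28842) = 9419/10000 ≈ 0.941900
step 4 [4y] bond c/1=17/400: DF=(86601/80000 − 17/400·(0.982800+0.959500+0.941900))/(1+17/400) = 1151/1250 ≈ 0.920800
step 5 [5y] swap r/1=103/4702: DF=(1 − 103/4702·(0.982800+0.959500+0.941900+0.920800))/(1+103/4702) = 897/1000 ≈ 0.897000
step 6 [6y] bond c/1=11/400: DF=(1016243/1000000 − 11/400·(0.982800+0.959500+0.941900+0.920800+0.897000))/(1+11/400) = 1079/1250 ≈ 0.863200
step 7 [7y] swap r/1=821/32005: DF=(1 − 821/32005·(0.982800+0.959500+0.941900+0.920800+0.897000+0.863200))/(1+821/32005) = 4179/5000 ≈ 0.835800
step 8 [8y] zero: DF = P = 407/500 ≈ 0.814000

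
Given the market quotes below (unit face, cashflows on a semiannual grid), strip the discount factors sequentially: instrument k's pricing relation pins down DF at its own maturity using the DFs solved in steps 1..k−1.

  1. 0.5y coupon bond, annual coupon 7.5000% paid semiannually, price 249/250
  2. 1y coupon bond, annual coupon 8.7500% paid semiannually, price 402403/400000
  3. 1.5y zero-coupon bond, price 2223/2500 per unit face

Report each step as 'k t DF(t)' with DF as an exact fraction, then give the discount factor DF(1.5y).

1 1/2 24/25
2 1 2309/2500
3 3/2 2223/2500
DF(1.5y) = 2223/2500 ≈ 0.889200

step 1 [0.5y] bond c/2=3/80: DF=(249/250 − 3/80·(0))/(1+3/80) = 24/25 ≈ 0.960000
step 2 [1y] bond c/2=7/160: DF=(402403/400000 − 7/160·(0.960000))/(1+7/160) = 2309/2500 ≈ 0.923600
step 3 [1.5y] zero: DF = P = 2223/2500 ≈ 0.889200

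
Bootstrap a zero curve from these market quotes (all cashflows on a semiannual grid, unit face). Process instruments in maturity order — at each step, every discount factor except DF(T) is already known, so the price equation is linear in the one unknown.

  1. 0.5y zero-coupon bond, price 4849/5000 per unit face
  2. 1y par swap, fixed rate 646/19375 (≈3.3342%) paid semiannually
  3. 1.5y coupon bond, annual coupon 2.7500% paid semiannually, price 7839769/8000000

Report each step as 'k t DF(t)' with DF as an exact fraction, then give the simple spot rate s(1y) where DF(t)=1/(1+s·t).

1 1/2 4849/5000
2 1 9677/10000
3 3/2 2351/2500
s(1y) = (1/(9677/10000) − 1)/(1) = 323/9677 ≈ 3.3378%

step 1 [0.5y] zero: DF = P = 4849/5000 ≈ 0.969800
step 2 [1y] swap r/2=323/19375: DF=(1 − 323/19375·(0.969800))/(1+323/19375) = 9677/10000 ≈ 0.967700
step 3 [1.5y] bond c/2=11/800: DF=(7839769/8000000 − 11/800·(0.969800+0.967700))/(1+11/800) = 2351/2500 ≈ 0.940400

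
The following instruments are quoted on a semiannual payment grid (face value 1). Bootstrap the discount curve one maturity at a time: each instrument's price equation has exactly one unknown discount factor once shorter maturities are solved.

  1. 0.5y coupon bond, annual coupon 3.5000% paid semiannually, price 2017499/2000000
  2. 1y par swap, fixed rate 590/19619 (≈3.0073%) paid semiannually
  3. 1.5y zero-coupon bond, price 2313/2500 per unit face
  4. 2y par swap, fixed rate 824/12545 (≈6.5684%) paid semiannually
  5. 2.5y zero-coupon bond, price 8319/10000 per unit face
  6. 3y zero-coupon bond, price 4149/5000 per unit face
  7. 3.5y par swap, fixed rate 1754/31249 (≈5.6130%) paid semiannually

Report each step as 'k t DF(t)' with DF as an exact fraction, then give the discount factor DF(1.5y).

step 1 [0.5y] bond c/2=7/400: DF=(2017499/2000000 − 7/400·(0))/(1+7/400) = 4957/5000 ≈ 0.991400
step 2 [1y] swap r/2=295/19619: DF=(1 − 295/19619·(0.991400))/(1+295/19619) = 1941/2000 ≈ 0.970500
step 3 [1.5y] zero: DF = P = 2313/2500 ≈ 0.925200
step 4 [2y] swap r/2=412/12545: DF=(1 − 412/12545·(0.991400+0.970500+0.925200))/(1+412/12545) = 2191/2500 ≈ 0.876400
step 5 [2.5y] zero: DF = P = 8319/10000 ≈ 0.831900
step 6 [3y] zero: DF = P = 4149/5000 ≈ 0.829800
step 7 [3.5y] swap r/2=877/31249: DF=(1 − 877/31249·(0.991400+0.970500+0.925200+0.876400+0.831900+0.829800))/(1+877/31249) = 4123/5000 ≈ 0.824600

1 1/2 4957/5000
2 1 1941/2000
3 3/2 2313/2500
4 2 2191/2500
5 5/2 8319/10000
6 3 4149/5000
7 7/2 4123/5000
DF(1.5y) = 2313/2500 ≈ 0.925200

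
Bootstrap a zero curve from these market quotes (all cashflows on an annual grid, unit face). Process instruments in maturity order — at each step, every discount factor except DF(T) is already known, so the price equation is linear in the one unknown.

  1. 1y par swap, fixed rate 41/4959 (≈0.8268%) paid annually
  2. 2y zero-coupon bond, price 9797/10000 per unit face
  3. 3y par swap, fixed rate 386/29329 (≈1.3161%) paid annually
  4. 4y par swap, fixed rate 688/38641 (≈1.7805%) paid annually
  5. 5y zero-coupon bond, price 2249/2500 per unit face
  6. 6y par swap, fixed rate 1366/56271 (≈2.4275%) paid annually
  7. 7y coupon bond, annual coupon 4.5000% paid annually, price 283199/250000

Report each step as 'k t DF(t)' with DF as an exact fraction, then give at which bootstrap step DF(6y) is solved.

step 1 [1y] swap r/1=41/4959: DF=(1 − 41/4959·(0))/(1+41/4959) = 4959/5000 ≈ 0.991800
step 2 [2y] zero: DF = P = 9797/10000 ≈ 0.979700
step 3 [3y] swap r/1=386/29329: DF=(1 − 386/29329·(0.991800+0.979700))/(1+386/29329) = 4807/5000 ≈ 0.961400
step 4 [4y] swap r/1=688/38641: DF=(1 − 688/38641·(0.991800+0.979700+0.961400))/(1+688/38641) = 582/625 ≈ 0.931200
step 5 [5y] zero: DF = P = 2249/2500 ≈ 0.899600
step 6 [6y] swap r/1=1366/56271: DF=(1 − 1366/56271·(0.991800+0.979700+0.961400+0.931200+0.899600))/(1+1366/56271) = 4317/5000 ≈ 0.863400
step 7 [7y] bond c/1=9/200: DF=(283199/250000 − 9/200·(0.991800+0.979700+0.961400+0.931200+0.899600+0.863400))/(1+9/200) = 8417/10000 ≈ 0.841700

1 1 4959/5000
2 2 9797/10000
3 3 4807/5000
4 4 582/625
5 5 2249/2500
6 6 4317/5000
7 7 8417/10000
DF(6y) is solved at step 6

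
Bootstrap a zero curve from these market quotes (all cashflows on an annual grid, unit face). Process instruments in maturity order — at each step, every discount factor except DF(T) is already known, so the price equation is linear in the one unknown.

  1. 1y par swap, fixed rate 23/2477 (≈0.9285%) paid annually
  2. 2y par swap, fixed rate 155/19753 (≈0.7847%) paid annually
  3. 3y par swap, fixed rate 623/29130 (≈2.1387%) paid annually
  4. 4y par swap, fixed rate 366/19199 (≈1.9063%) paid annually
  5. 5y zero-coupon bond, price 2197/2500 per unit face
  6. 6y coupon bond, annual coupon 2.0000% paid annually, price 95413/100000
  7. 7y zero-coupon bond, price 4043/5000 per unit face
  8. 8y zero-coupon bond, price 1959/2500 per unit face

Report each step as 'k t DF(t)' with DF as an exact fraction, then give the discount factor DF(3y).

1 1 2477/2500
2 2 1969/2000
3 3 9377/10000
4 4 2317/2500
5 5 2197/2500
6 6 8429/10000
7 7 4043/5000
8 8 1959/2500
DF(3y) = 9377/10000 ≈ 0.937700

step 1 [1y] swap r/1=23/2477: DF=(1 − 23/2477·(0))/(1+23/2477) = 2477/2500 ≈ 0.990800
step 2 [2y] swap r/1=155/19753: DF=(1 − 155/19753·(0.990800))/(1+155/19753) = 1969/2000 ≈ 0.984500
step 3 [3y] swap r/1=623/29130: DF=(1 − 623/29130·(0.990800+0.984500))/(1+623/29130) = 9377/10000 ≈ 0.937700
step 4 [4y] swap r/1=366/19199: DF=(1 − 366/19199·(0.990800+0.984500+0.937700))/(1+366/19199) = 2317/2500 ≈ 0.926800
step 5 [5y] zero: DF = P = 2197/2500 ≈ 0.878800
step 6 [6y] bond c/1=1/50: DF=(95413/100000 − 1/50·(0.990800+0.984500+0.937700+0.926800+0.878800))/(1+1/50) = 8429/10000 ≈ 0.842900
step 7 [7y] zero: DF = P = 4043/5000 ≈ 0.808600
step 8 [8y] zero: DF = P = 1959/2500 ≈ 0.783600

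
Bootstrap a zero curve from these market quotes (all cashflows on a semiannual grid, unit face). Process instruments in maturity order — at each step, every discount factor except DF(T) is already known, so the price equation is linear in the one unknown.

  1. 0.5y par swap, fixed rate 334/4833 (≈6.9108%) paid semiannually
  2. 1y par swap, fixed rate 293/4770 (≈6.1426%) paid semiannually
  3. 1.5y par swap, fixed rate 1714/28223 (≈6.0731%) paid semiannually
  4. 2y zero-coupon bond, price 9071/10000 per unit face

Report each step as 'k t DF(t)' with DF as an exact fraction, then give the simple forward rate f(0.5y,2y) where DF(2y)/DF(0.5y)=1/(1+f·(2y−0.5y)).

1 1/2 4833/5000
2 1 4707/5000
3 3/2 9143/10000
4 2 9071/10000
f(0.5y,2y) = ((4833/5000)/(9071/10000) − 1)/(3/2) = 1190/27213 ≈ 4.3729%

step 1 [0.5y] swap r/2=167/4833: DF=(1 − 167/4833·(0))/(1+167/4833) = 4833/5000 ≈ 0.966600
step 2 [1y] swap r/2=293/9540: DF=(1 − 293/9540·(0.966600))/(1+293/9540) = 4707/5000 ≈ 0.941400
step 3 [1.5y] swap r/2=857/28223: DF=(1 − 857/28223·(0.966600+0.941400))/(1+857/28223) = 9143/10000 ≈ 0.914300
step 4 [2y] zero: DF = P = 9071/10000 ≈ 0.907100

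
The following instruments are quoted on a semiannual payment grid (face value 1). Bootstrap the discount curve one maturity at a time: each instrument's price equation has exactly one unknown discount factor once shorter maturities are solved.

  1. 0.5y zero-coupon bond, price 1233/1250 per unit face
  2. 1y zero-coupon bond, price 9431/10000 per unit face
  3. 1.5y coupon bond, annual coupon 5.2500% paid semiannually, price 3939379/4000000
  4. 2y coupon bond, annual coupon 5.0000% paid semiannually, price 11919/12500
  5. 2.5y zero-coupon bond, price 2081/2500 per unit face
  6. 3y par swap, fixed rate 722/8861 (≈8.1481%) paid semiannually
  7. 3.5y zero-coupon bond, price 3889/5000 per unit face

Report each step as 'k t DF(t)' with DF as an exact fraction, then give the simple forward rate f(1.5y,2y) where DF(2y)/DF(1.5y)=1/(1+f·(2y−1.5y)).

1 1/2 1233/1250
2 1 9431/10000
3 3/2 9103/10000
4 2 861/1000
5 5/2 2081/2500
6 3 3917/5000
7 7/2 3889/5000
f(1.5y,2y) = ((9103/10000)/(861/1000) − 1)/(1/2) = 493/4305 ≈ 11.4518%

step 1 [0.5y] zero: DF = P = 1233/1250 ≈ 0.986400
step 2 [1y] zero: DF = P = 9431/10000 ≈ 0.943100
step 3 [1.5y] bond c/2=21/800: DF=(3939379/4000000 − 21/800·(0.986400+0.943100))/(1+21/800) = 9103/10000 ≈ 0.910300
step 4 [2y] bond c/2=1/40: DF=(11919/12500 − 1/40·(0.986400+0.943100+0.910300))/(1+1/40) = 861/1000 ≈ 0.861000
step 5 [2.5y] zero: DF = P = 2081/2500 ≈ 0.832400
step 6 [3y] swap r/2=361/8861: DF=(1 − 361/8861·(0.986400+0.943100+0.910300+0.861000+0.832400))/(1+361/8861) = 3917/5000 ≈ 0.783400
step 7 [3.5y] zero: DF = P = 3889/5000 ≈ 0.777800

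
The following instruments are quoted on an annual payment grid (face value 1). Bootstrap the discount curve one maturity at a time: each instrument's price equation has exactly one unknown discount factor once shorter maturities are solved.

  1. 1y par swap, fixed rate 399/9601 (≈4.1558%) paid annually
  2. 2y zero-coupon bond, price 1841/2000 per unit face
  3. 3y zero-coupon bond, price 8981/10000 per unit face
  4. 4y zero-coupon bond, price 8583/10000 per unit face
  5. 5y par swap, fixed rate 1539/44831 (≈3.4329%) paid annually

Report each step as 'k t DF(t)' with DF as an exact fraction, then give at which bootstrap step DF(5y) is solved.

step 1 [1y] swap r/1=399/9601: DF=(1 − 399/9601·(0))/(1+399/9601) = 9601/10000 ≈ 0.960100
step 2 [2y] zero: DF = P = 1841/2000 ≈ 0.920500
step 3 [3y] zero: DF = P = 8981/10000 ≈ 0.898100
step 4 [4y] zero: DF = P = 8583/10000 ≈ 0.858300
step 5 [5y] swap r/1=1539/44831: DF=(1 − 1539/44831·(0.960100+0.920500+0.898100+0.858300))/(1+1539/44831) = 8461/10000 ≈ 0.846100

1 1 9601/10000
2 2 1841/2000
3 3 8981/10000
4 4 8583/10000
5 5 8461/10000
DF(5y) is solved at step 5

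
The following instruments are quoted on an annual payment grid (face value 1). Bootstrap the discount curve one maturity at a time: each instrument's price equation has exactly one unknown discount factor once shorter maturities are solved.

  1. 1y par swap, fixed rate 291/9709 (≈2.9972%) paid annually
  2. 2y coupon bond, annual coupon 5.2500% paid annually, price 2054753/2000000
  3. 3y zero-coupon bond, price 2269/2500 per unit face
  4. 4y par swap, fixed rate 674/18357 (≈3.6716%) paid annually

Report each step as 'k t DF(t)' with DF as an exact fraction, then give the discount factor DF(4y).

1 1 9709/10000
2 2 9277/10000
3 3 2269/2500
4 4 2163/2500
DF(4y) = 2163/2500 ≈ 0.865200

step 1 [1y] swap r/1=291/9709: DF=(1 − 291/9709·(0))/(1+291/9709) = 9709/10000 ≈ 0.970900
step 2 [2y] bond c/1=21/400: DF=(2054753/2000000 − 21/400·(0.970900))/(1+21/400) = 9277/10000 ≈ 0.927700
step 3 [3y] zero: DF = P = 2269/2500 ≈ 0.907600
step 4 [4y] swap r/1=674/18357: DF=(1 − 674/18357·(0.970900+0.927700+0.907600))/(1+674/18357) = 2163/2500 ≈ 0.865200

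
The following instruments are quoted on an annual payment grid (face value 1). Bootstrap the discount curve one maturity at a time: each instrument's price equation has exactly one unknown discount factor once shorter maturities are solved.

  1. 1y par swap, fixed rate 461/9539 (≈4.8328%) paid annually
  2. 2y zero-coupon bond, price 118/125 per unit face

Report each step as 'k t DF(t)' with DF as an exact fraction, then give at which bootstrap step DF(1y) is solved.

step 1 [1y] swap r/1=461/9539: DF=(1 − 461/9539·(0))/(1+461/9539) = 9539/10000 ≈ 0.953900
step 2 [2y] zero: DF = P = 118/125 ≈ 0.944000

1 1 9539/10000
2 2 118/125
DF(1y) is solved at step 1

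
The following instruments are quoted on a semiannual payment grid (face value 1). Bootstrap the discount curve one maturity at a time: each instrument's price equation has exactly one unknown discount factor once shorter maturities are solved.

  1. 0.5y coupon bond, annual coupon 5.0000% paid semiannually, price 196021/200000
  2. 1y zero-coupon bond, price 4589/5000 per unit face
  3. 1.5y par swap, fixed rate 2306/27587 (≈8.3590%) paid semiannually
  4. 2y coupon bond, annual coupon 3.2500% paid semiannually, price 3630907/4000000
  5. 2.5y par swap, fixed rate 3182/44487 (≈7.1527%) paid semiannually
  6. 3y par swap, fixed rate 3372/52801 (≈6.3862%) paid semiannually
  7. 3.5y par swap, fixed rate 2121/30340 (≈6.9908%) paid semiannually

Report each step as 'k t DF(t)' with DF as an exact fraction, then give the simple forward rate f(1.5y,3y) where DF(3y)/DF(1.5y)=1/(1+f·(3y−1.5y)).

1 1/2 4781/5000
2 1 4589/5000
3 3/2 8847/10000
4 2 8491/10000
5 5/2 8409/10000
6 3 4157/5000
7 7/2 7879/10000
f(1.5y,3y) = ((8847/10000)/(4157/5000) − 1)/(3/2) = 533/12471 ≈ 4.2739%

step 1 [0.5y] bond c/2=1/40: DF=(196021/200000 − 1/40·(0))/(1+1/40) = 4781/5000 ≈ 0.956200
step 2 [1y] zero: DF = P = 4589/5000 ≈ 0.917800
step 3 [1.5y] swap r/2=1153/27587: DF=(1 − 1153/27587·(0.956200+0.917800))/(1+1153/27587) = 8847/10000 ≈ 0.884700
step 4 [2y] bond c/2=13/800: DF=(3630907/4000000 − 13/800·(0.956200+0.917800+0.884700))/(1+13/800) = 8491/10000 ≈ 0.849100
step 5 [2.5y] swap r/2=1591/44487: DF=(1 − 1591/44487·(0.956200+0.917800+0.884700+0.849100))/(1+1591/44487) = 8409/10000 ≈ 0.840900
step 6 [3y] swap r/2=1686/52801: DF=(1 − 1686/52801·(0.956200+0.917800+0.884700+0.849100+0.840900))/(1+1686/52801) = 4157/5000 ≈ 0.831400
step 7 [3.5y] swap r/2=2121/60680: DF=(1 − 2121/60680·(0.956200+0.917800+0.884700+0.849100+0.840900+0.831400))/(1+2121/60680) = 7879/10000 ≈ 0.787900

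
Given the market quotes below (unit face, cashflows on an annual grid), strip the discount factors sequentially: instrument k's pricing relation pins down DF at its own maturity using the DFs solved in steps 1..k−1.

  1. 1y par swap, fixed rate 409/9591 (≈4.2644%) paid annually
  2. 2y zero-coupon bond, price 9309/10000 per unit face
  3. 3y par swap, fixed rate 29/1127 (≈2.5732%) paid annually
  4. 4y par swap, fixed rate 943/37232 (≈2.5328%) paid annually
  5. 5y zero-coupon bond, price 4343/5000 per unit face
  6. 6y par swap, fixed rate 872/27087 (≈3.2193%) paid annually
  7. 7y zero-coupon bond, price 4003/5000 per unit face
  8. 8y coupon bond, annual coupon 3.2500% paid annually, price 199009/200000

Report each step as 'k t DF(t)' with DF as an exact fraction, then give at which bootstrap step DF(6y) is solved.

step 1 [1y] swap r/1=409/9591: DF=(1 − 409/9591·(0))/(1+409/9591) = 9591/10000 ≈ 0.959100
step 2 [2y] zero: DF = P = 9309/10000 ≈ 0.930900
step 3 [3y] swap r/1=29/1127: DF=(1 − 29/1127·(0.959100+0.930900))/(1+29/1127) = 371/400 ≈ 0.927500
step 4 [4y] swap r/1=943/37232: DF=(1 − 943/37232·(0.959100+0.930900+0.927500))/(1+943/37232) = 9057/10000 ≈ 0.905700
step 5 [5y] zero: DF = P = 4343/5000 ≈ 0.868600
step 6 [6y] swap r/1=872/27087: DF=(1 − 872/27087·(0.959100+0.930900+0.927500+0.905700+0.868600))/(1+872/27087) = 516/625 ≈ 0.825600
step 7 [7y] zero: DF = P = 4003/5000 ≈ 0.800600
step 8 [8y] bond c/1=13/400: DF=(199009/200000 − 13/400·(0.959100+0.930900+0.927500+0.905700+0.868600+0.825600+0.800600))/(1+13/400) = 96/125 ≈ 0.768000

1 1 9591/10000
2 2 9309/10000
3 3 371/400
4 4 9057/10000
5 5 4343/5000
6 6 516/625
7 7 4003/5000
8 8 96/125
DF(6y) is solved at step 6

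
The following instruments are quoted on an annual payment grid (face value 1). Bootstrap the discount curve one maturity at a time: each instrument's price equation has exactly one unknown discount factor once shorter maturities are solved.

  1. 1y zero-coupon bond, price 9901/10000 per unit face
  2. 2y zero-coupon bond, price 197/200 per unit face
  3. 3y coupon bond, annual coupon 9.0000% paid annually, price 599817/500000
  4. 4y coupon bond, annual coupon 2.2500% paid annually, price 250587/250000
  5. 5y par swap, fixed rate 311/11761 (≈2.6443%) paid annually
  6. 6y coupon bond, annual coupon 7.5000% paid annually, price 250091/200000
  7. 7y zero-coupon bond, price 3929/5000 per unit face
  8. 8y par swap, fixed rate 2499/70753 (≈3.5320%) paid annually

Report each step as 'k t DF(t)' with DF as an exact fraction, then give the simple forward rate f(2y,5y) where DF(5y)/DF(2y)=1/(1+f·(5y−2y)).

step 1 [1y] zero: DF = P = 9901/10000 ≈ 0.990100
step 2 [2y] zero: DF = P = 197/200 ≈ 0.985000
step 3 [3y] bond c/1=9/100: DF=(599817/500000 − 9/100·(0.990100+0.985000))/(1+9/100) = 15/16 ≈ 0.937500
step 4 [4y] bond c/1=9/400: DF=(250587/250000 − 9/400·(0.990100+0.985000+0.937500))/(1+9/400) = 4581/5000 ≈ 0.916200
step 5 [5y] swap r/1=311/11761: DF=(1 − 311/11761·(0.990100+0.985000+0.937500+0.916200))/(1+311/11761) = 2189/2500 ≈ 0.875600
step 6 [6y] bond c/1=3/40: DF=(250091/200000 − 3/40·(0.990100+0.985000+0.937500+0.916200+0.875600))/(1+3/40) = 167/200 ≈ 0.835000
step 7 [7y] zero: DF = P = 3929/5000 ≈ 0.785800
step 8 [8y] swap r/1=2499/70753: DF=(1 − 2499/70753·(0.990100+0.985000+0.937500+0.916200+0.875600+0.835000+0.785800))/(1+2499/70753) = 7501/10000 ≈ 0.750100

1 1 9901/10000
2 2 197/200
3 3 15/16
4 4 4581/5000
5 5 2189/2500
6 6 167/200
7 7 3929/5000
8 8 7501/10000
f(2y,5y) = ((197/200)/(2189/2500) − 1)/(3) = 547/13134 ≈ 4.1648%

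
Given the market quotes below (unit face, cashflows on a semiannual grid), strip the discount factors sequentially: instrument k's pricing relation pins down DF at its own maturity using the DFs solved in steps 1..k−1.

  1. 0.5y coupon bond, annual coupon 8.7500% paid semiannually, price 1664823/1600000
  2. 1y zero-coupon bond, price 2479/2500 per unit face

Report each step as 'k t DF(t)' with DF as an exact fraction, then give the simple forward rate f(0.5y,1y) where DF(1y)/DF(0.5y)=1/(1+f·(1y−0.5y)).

1 1/2 9969/10000
2 1 2479/2500
f(0.5y,1y) = ((9969/10000)/(2479/2500) − 1)/(1/2) = 53/4958 ≈ 1.0690%

step 1 [0.5y] bond c/2=7/160: DF=(1664823/1600000 − 7/160·(0))/(1+7/160) = 9969/10000 ≈ 0.996900
step 2 [1y] zero: DF = P = 2479/2500 ≈ 0.991600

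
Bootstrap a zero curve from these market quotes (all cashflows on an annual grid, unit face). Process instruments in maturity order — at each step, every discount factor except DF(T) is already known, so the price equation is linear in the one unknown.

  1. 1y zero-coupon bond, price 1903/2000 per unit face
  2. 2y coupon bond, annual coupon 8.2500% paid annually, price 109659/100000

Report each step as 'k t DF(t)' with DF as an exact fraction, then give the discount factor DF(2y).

step 1 [1y] zero: DF = P = 1903/2000 ≈ 0.951500
step 2 [2y] bond c/1=33/400: DF=(109659/100000 − 33/400·(0.951500))/(1+33/400) = 1881/2000 ≈ 0.940500

1 1 1903/2000
2 2 1881/2000
DF(2y) = 1881/2000 ≈ 0.940500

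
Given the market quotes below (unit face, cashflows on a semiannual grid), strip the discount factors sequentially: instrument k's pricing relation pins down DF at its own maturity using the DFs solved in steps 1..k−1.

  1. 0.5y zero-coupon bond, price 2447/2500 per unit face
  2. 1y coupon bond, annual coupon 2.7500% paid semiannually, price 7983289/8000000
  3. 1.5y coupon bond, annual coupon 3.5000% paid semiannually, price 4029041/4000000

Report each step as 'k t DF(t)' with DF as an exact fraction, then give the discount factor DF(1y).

step 1 [0.5y] zero: DF = P = 2447/2500 ≈ 0.978800
step 2 [1y] bond c/2=11/800: DF=(7983289/8000000 − 11/800·(0.978800))/(1+11/800) = 9711/10000 ≈ 0.971100
step 3 [1.5y] bond c/2=7/400: DF=(4029041/4000000 − 7/400·(0.978800+0.971100))/(1+7/400) = 2391/2500 ≈ 0.956400

1 1/2 2447/2500
2 1 9711/10000
3 3/2 2391/2500
DF(1y) = 9711/10000 ≈ 0.971100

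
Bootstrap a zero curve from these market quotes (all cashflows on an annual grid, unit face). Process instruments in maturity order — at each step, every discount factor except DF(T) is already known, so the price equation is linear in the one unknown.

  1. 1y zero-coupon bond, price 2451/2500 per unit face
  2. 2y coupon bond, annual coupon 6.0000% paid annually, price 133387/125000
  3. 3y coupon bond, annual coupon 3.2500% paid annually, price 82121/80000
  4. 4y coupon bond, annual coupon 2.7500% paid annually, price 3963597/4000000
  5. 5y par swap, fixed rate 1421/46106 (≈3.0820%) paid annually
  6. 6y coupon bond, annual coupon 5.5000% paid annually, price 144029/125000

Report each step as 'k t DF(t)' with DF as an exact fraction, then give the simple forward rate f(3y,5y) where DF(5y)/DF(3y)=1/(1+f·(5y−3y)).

1 1 2451/2500
2 2 1189/1250
3 3 4667/5000
4 4 8877/10000
5 5 8579/10000
6 6 4259/5000
f(3y,5y) = ((4667/5000)/(8579/10000) − 1)/(2) = 755/17158 ≈ 4.4003%

step 1 [1y] zero: DF = P = 2451/2500 ≈ 0.980400
step 2 [2y] bond c/1=3/50: DF=(133387/125000 − 3/50·(0.980400))/(1+3/50) = 1189/1250 ≈ 0.951200
step 3 [3y] bond c/1=13/400: DF=(82121/80000 − 13/400·(0.980400+0.951200))/(1+13/400) = 4667/5000 ≈ 0.933400
step 4 [4y] bond c/1=11/400: DF=(3963597/4000000 − 11/400·(0.980400+0.951200+0.933400))/(1+11/400) = 8877/10000 ≈ 0.887700
step 5 [5y] swap r/1=1421/46106: DF=(1 − 1421/46106·(0.980400+0.951200+0.933400+0.887700))/(1+1421/46106) = 8579/10000 ≈ 0.857900
step 6 [6y] bond c/1=11/200: DF=(144029/125000 − 11/200·(0.980400+0.951200+0.933400+0.887700+0.857900))/(1+11/200) = 4259/5000 ≈ 0.851800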